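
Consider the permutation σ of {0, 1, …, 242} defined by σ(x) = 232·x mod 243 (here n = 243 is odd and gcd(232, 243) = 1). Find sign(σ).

Start at x=139: 139 → 172 → 52 → 157 → 217 → 43 → 13 → … (one orbit).
The orbit structure of x ↦ 232x mod 243: 11 orbits of sizes [81, 81, 27, 27, 9, 9, 3, 3, 1, 1, 1].
sign(π) = (−1)^{n − #cycles} = (−1)^{243−11} = (−1)^232 = +1.

+1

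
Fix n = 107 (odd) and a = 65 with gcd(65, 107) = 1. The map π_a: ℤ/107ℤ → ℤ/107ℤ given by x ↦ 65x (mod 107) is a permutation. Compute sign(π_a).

Start at x=37: 37 → 51 → 105 → 84 → 3 → 88 → 49 → … (one orbit).
The orbit structure of x ↦ 65x mod 107: 2 orbits of sizes [106, 1].
With 2 cycles on 107 points, sign = (−1)^{107−2} = -1.
Zolotarev: (65|107) = -1, matching the cycle-count sign.

-1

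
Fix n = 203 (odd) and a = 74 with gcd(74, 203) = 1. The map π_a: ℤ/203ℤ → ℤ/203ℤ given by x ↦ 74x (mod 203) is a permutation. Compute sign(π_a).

+1

Orbit of 78 under x↦74x: [78, 88, 16, 169, 123, 170, 197]… (length divides ord_203(74)).
The orbit structure of x ↦ 74x mod 203: 15 orbits of sizes [21, 21, 21, 21, 21, 21, 21, 21, 7, 7, 7, 7, 3, 3, 1].
203 − 15 = 188 transpositions; sign(π) = (−1)^188 = +1.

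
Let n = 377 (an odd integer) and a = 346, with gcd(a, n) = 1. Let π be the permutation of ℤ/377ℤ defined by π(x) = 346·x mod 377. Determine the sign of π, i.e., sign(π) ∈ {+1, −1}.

+1

Orbit of 339 under x↦346x: [339, 47, 51, 304, 1, 346, 207]… (length divides ord_377(346)).
17 cycles of lengths [28, 28, 28, 28, 28, 28, 28, 28, 28, 28, 28, 28, 28, 4, 4, 4, 1].
n − c = 377 − 17 = 360; sign = (−1)^360 = +1.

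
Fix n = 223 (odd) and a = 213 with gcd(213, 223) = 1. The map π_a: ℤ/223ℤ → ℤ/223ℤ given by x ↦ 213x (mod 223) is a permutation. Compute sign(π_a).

+1

Start at x=2: 2 → 203 → 200 → 7 → 153 → 31 → 136 → … (one orbit).
The orbit structure of x ↦ 213x mod 223: 3 orbits of sizes [111, 111, 1].
sign(π) = (−1)^{n − #cycles} = (−1)^{223−3} = (−1)^220 = +1.
The Jacobi symbol (213|223) = +1 (Zolotarev) agrees.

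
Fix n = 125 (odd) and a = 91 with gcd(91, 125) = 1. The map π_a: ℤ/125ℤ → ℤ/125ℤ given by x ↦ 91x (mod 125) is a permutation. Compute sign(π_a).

Orbit of 91 under x↦91x: [91, 31, 71, 86, 76, 41, 106]… (length divides ord_125(91)).
13 cycles of lengths [25, 25, 25, 25, 5, 5, 5, 5, 1, 1, 1, 1, 1].
13 cycles on 125: each ℓ→(−1)^(ℓ−1), product (−1)^112 = +1.
The Jacobi symbol (91|125) = +1 (Zolotarev) agrees.

+1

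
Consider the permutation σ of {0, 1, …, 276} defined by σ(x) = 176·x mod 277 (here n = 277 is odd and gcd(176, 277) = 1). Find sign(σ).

-1

Start at x=191: 191 → 99 → 250 → 234 → 188 → 125 → 117 → … (one orbit).
2 cycles of lengths [276, 1].
277 − 2 = 275 transpositions; sign(π) = (−1)^275 = -1.
Zolotarev: (176|277) = -1, matching the cycle-count sign.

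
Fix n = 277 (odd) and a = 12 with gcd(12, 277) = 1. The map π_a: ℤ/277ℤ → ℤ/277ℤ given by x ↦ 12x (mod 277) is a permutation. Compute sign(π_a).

Orbit of 252 under x↦12x: [252, 254, 1, 12, 144, 66, 238]… (length divides ord_277(12)).
π_12 has 3 disjoint cycles with lengths [138, 138, 1] on {0,…,276}.
277 − 3 = 274 transpositions; sign(π) = (−1)^274 = +1.

+1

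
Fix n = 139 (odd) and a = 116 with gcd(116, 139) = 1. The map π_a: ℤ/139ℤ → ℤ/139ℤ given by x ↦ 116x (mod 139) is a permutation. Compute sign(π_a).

Start at x=36: 36 → 6 → 1 → 116 → 112 → 65 → 34 → … (one orbit).
Decompose π into cycles: lengths [23, 23, 23, 23, 23, 23, 1] (7 cycles, including the fixed point 0).
With 7 cycles on 139 points, sign = (−1)^{139−7} = +1.
Zolotarev: (116|139) = +1, matching the cycle-count sign.

+1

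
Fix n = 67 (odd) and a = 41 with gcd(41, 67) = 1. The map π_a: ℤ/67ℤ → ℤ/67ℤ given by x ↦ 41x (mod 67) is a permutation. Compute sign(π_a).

-1

Start at x=17: 17 → 27 → 35 → 28 → 9 → 34 → 54 → … (one orbit).
π_41 has 2 disjoint cycles with lengths [66, 1] on {0,…,66}.
sign(π) = (−1)^{n − #cycles} = (−1)^{67−2} = (−1)^65 = -1.
Zolotarev: (41|67) = -1, matching the cycle-count sign.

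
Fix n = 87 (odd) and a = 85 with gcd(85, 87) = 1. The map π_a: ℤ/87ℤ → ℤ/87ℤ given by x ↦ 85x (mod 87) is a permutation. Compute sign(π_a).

Orbit of 67 under x↦85x: [67, 40, 7, 73, 28, 31, 25]… (length divides ord_87(85)).
π_85 has 6 disjoint cycles with lengths [28, 28, 28, 1, 1, 1] on {0,…,86}.
n − c = 87 − 6 = 81; sign = (−1)^81 = -1.

-1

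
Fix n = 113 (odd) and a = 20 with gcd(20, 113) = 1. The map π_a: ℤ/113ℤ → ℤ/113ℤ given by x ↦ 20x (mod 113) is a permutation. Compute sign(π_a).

Orbit of 31 under x↦20x: [31, 55, 83, 78, 91, 12, 14]… (length divides ord_113(20)).
The orbit structure of x ↦ 20x mod 113: 2 orbits of sizes [112, 1].
n − c = 113 − 2 = 111; sign = (−1)^111 = -1.

-1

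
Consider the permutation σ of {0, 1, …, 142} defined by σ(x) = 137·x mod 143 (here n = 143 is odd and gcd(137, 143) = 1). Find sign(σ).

Trace 126: π^k(126) = [126, 102, 103, 97, 133, 60, 69] for k=0..6.
π_137 has 6 disjoint cycles with lengths [60, 60, 12, 5, 5, 1] on {0,…,142}.
143 − 6 = 137 transpositions; sign(π) = (−1)^137 = -1.

-1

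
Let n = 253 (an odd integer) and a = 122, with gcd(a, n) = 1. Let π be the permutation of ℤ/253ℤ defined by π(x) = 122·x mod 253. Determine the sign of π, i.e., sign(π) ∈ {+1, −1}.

Trace 144: π^k(144) = [144, 111, 133, 34, 100, 56, 1] for k=0..6.
Cycle type of π: 22×11 + 1×11; total 22 cycles.
Σ(ℓ_i−1) = 253−22 = 231; sign = (−1)^231 = -1.
Via Zolotarev, sign(π_{122}) = (122|253) = -1.

-1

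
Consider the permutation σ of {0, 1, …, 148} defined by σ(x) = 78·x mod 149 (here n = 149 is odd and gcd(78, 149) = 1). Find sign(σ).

Start at x=15: 15 → 127 → 72 → 103 → 137 → 107 → 2 → … (one orbit).
Cycle type of π: 148 + 1; total 2 cycles.
sign(π) = (−1)^{n − #cycles} = (−1)^{149−2} = (−1)^147 = -1.
The Jacobi symbol (78|149) = -1 (Zolotarev) agrees.

-1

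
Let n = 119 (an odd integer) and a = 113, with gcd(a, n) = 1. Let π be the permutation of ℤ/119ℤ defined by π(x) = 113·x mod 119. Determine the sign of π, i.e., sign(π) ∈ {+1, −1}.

-1

Trace 78: π^k(78) = [78, 8, 71, 50, 57, 15, 29] for k=0..6.
Cycle lengths of π_113 on ℤ/119ℤ: [16, 16, 16, 16, 16, 16, 16, 1, 1, 1, 1, 1, 1, 1]; 14 cycles in total.
n − c = 119 − 14 = 105; sign = (−1)^105 = -1.
The Jacobi symbol (113|119) = -1 (Zolotarev) agrees.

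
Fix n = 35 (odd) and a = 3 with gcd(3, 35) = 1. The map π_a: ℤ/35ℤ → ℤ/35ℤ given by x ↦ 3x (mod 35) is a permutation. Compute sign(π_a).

+1

Trace 13: π^k(13) = [13, 4, 12, 1, 3, 9, 27] for k=0..6.
π_3 has 5 disjoint cycles with lengths [12, 12, 6, 4, 1] on {0,…,34}.
Σ(ℓ_i−1) = 35−5 = 30; sign = (−1)^30 = +1.
The Jacobi symbol (3|35) = +1 (Zolotarev) agrees.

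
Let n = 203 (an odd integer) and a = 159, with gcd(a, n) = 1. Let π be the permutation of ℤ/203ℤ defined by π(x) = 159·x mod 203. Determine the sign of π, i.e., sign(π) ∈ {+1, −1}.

Start at x=165: 165 → 48 → 121 → 157 → 197 → 61 → 158 → … (one orbit).
5 cycles of lengths [84, 84, 28, 6, 1].
With 5 cycles on 203 points, sign = (−1)^{203−5} = +1.
Via Zolotarev, sign(π_{159}) = (159|203) = +1.

+1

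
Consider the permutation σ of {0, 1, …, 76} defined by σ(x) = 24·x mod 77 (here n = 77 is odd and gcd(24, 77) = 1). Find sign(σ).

+1

Trace 9: π^k(9) = [9, 62, 25, 61, 1, 24, 37] for k=0..6.
Cycle lengths of π_24 on ℤ/77ℤ: [30, 30, 10, 6, 1]; 5 cycles in total.
Σ(ℓ_i−1) = 77−5 = 72; sign = (−1)^72 = +1.
Zolotarev: (24|77) = +1, matching the cycle-count sign.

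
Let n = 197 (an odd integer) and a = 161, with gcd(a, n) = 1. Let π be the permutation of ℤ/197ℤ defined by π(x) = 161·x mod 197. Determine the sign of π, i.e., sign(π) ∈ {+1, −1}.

+1

Orbit of 196 under x↦161x: [196, 36, 83, 164, 6, 178, 93]… (length divides ord_197(161)).
Cycle lengths of π_161 on ℤ/197ℤ: [14, 14, 14, 14, 14, 14, 14, 14, 14, 14, 14, 14, 14, 14, 1]; 15 cycles in total.
Σ(ℓ_i−1) = 197−15 = 182; sign = (−1)^182 = +1.
Via Zolotarev, sign(π_{161}) = (161|197) = +1.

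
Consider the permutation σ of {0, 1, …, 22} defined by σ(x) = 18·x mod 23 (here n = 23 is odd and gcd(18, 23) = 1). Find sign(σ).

+1

Orbit of 13 under x↦18x: [13, 4, 3, 8, 6, 16, 12]… (length divides ord_23(18)).
π_18 has 3 disjoint cycles with lengths [11, 11, 1] on {0,…,22}.
n − c = 23 − 3 = 20; sign = (−1)^20 = +1.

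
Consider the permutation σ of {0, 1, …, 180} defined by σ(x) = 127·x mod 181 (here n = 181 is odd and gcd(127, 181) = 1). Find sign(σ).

-1

Orbit of 45 under x↦127x: [45, 104, 176, 89, 81, 151, 172]… (length divides ord_181(127)).
The orbit structure of x ↦ 127x mod 181: 2 orbits of sizes [180, 1].
With 2 cycles on 181 points, sign = (−1)^{181−2} = -1.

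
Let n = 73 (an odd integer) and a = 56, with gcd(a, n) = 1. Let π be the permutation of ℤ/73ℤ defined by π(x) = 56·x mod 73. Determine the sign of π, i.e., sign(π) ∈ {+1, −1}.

Trace 22: π^k(22) = [22, 64, 7, 27, 52, 65, 63] for k=0..6.
The orbit structure of x ↦ 56x mod 73: 4 orbits of sizes [24, 24, 24, 1].
4 cycles on 73: each ℓ→(−1)^(ℓ−1), product (−1)^69 = -1.

-1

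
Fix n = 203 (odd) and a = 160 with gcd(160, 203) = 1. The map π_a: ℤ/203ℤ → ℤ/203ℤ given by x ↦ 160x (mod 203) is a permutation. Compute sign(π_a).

Orbit of 160 under x↦160x: [160, 22, 69, 78, 97, 92, 104]… (length divides ord_203(160)).
Cycle lengths of π_160 on ℤ/203ℤ: [28, 28, 28, 28, 28, 28, 28, 2, 2, 2, 1]; 11 cycles in total.
With 11 cycles on 203 points, sign = (−1)^{203−11} = +1.
(160|203)_J = +1 (Zolotarev's lemma cross-check).

+1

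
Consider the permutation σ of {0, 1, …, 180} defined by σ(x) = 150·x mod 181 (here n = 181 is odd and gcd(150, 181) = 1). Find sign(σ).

Trace 42: π^k(42) = [42, 146, 180, 31, 125, 107, 122] for k=0..6.
π_150 has 10 disjoint cycles with lengths [20, 20, 20, 20, 20, 20, 20, 20, 20, 1] on {0,…,180}.
181 − 10 = 171 transpositions; sign(π) = (−1)^171 = -1.

-1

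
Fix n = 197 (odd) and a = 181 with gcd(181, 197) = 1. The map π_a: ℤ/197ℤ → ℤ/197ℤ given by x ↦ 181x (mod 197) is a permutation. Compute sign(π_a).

Start at x=169: 169 → 54 → 121 → 34 → 47 → 36 → 15 → … (one orbit).
π_181 has 3 disjoint cycles with lengths [98, 98, 1] on {0,…,196}.
3 cycles on 197: each ℓ→(−1)^(ℓ−1), product (−1)^194 = +1.
(181|197)_J = +1 (Zolotarev's lemma cross-check).

+1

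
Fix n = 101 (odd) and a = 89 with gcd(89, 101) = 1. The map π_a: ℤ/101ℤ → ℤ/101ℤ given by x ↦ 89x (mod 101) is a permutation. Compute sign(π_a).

-1

Orbit of 13 under x↦89x: [13, 46, 54, 59, 100, 12, 58]… (length divides ord_101(89)).
π_89 has 2 disjoint cycles with lengths [100, 1] on {0,…,100}.
2 cycles on 101: each ℓ→(−1)^(ℓ−1), product (−1)^99 = -1.
Zolotarev: (89|101) = -1, matching the cycle-count sign.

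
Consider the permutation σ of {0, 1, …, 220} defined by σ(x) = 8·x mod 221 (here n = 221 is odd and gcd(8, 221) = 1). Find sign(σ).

-1

Orbit of 8 under x↦8x: [8, 64, 70, 118, 60, 38, 83]… (length divides ord_221(8)).
π_8 has 30 disjoint cycles with lengths [8, 8, 8, 8, 8, 8, 8, 8, 8, 8, 8, 8, 8, 8, 8, 8, 8, 8, 8, 8, 8, 8, 8, 8, 8, 8, 4, 4, 4, 1] on {0,…,220}.
Σ(ℓ_i−1) = 221−30 = 191; sign = (−1)^191 = -1.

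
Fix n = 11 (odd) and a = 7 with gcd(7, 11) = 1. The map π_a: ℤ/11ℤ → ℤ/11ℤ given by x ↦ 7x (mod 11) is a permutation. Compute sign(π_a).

Trace 5: π^k(5) = [5, 2, 3, 10, 4, 6, 9] for k=0..6.
2 cycles of lengths [10, 1].
sign(π) = (−1)^{n − #cycles} = (−1)^{11−2} = (−1)^9 = -1.

-1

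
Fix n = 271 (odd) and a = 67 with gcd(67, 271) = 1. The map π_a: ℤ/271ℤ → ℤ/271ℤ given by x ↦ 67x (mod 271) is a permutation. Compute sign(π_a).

Start at x=8: 8 → 265 → 140 → 166 → 11 → 195 → 57 → … (one orbit).
Cycle lengths of π_67 on ℤ/271ℤ: [135, 135, 1]; 3 cycles in total.
Σ(ℓ_i−1) = 271−3 = 268; sign = (−1)^268 = +1.
(67|271)_J = +1 (Zolotarev's lemma cross-check).

+1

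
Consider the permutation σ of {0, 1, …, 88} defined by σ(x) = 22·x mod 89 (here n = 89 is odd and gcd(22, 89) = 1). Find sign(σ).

+1

Orbit of 11 under x↦22x: [11, 64, 73, 4, 88, 67, 50]… (length divides ord_89(22)).
Cycle lengths of π_22 on ℤ/89ℤ: [22, 22, 22, 22, 1]; 5 cycles in total.
89 − 5 = 84 transpositions; sign(π) = (−1)^84 = +1.
(22|89)_J = +1 (Zolotarev's lemma cross-check).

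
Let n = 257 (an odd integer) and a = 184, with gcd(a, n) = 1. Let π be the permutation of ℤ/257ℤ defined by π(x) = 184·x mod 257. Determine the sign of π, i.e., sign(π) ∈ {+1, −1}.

Start at x=253: 253 → 35 → 15 → 190 → 8 → 187 → 227 → … (one orbit).
Cycle lengths of π_184 on ℤ/257ℤ: [64, 64, 64, 64, 1]; 5 cycles in total.
257 − 5 = 252 transpositions; sign(π) = (−1)^252 = +1.
The Jacobi symbol (184|257) = +1 (Zolotarev) agrees.

+1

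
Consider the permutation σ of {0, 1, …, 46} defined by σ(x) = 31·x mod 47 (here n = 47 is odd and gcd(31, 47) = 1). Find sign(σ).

Trace 7: π^k(7) = [7, 29, 6, 45, 32, 5, 14] for k=0..6.
The orbit structure of x ↦ 31x mod 47: 2 orbits of sizes [46, 1].
47 − 2 = 45 transpositions; sign(π) = (−1)^45 = -1.
Zolotarev: (31|47) = -1, matching the cycle-count sign.

-1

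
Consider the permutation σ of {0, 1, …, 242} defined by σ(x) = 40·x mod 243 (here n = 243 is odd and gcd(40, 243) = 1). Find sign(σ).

+1

Trace 238: π^k(238) = [238, 43, 19, 31, 25, 28, 148] for k=0..6.
Cycle lengths of π_40 on ℤ/243ℤ: [81, 81, 27, 27, 9, 9, 3, 3, 1, 1, 1]; 11 cycles in total.
243 − 11 = 232 transpositions; sign(π) = (−1)^232 = +1.
(40|243)_J = +1 (Zolotarev's lemma cross-check).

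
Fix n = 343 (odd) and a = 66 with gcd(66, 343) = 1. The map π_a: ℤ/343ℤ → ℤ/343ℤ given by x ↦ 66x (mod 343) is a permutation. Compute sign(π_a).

Start at x=43: 43 → 94 → 30 → 265 → 340 → 145 → 309 → … (one orbit).
π_66 has 4 disjoint cycles with lengths [294, 42, 6, 1] on {0,…,342}.
n − c = 343 − 4 = 339; sign = (−1)^339 = -1.
Zolotarev: (66|343) = -1, matching the cycle-count sign.

-1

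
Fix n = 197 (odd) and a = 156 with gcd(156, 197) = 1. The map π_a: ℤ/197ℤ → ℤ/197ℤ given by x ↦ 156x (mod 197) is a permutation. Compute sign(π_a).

+1

Trace 178: π^k(178) = [178, 188, 172, 40, 133, 63, 175] for k=0..6.
π_156 has 5 disjoint cycles with lengths [49, 49, 49, 49, 1] on {0,…,196}.
197 − 5 = 192 transpositions; sign(π) = (−1)^192 = +1.
Via Zolotarev, sign(π_{156}) = (156|197) = +1.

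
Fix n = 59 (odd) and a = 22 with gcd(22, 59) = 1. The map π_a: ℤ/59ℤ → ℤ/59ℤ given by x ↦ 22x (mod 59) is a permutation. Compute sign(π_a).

+1

Start at x=36: 36 → 25 → 19 → 5 → 51 → 1 → 22 → … (one orbit).
The orbit structure of x ↦ 22x mod 59: 3 orbits of sizes [29, 29, 1].
n − c = 59 − 3 = 56; sign = (−1)^56 = +1.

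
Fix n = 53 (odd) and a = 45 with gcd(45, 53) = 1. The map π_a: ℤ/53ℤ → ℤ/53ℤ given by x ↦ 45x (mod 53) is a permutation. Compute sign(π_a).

-1

Orbit of 33 under x↦45x: [33, 1, 45, 11, 18, 15, 39]… (length divides ord_53(45)).
Cycle lengths of π_45 on ℤ/53ℤ: [52, 1]; 2 cycles in total.
2 cycles on 53: each ℓ→(−1)^(ℓ−1), product (−1)^51 = -1.
Via Zolotarev, sign(π_{45}) = (45|53) = -1.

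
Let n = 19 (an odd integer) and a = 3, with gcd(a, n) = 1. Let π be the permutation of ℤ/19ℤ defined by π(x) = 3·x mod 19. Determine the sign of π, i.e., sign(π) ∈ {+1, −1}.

Start at x=1: 1 → 3 → 9 → 8 → 5 → 15 → 7 → … (one orbit).
Decompose π into cycles: lengths [18, 1] (2 cycles, including the fixed point 0).
sign(π) = (−1)^{n − #cycles} = (−1)^{19−2} = (−1)^17 = -1.

-1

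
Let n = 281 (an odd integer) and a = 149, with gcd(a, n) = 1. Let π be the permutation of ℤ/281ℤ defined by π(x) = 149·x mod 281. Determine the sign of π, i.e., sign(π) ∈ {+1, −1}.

Start at x=279: 279 → 264 → 277 → 247 → 273 → 213 → 265 → … (one orbit).
Cycle lengths of π_149 on ℤ/281ℤ: [140, 140, 1]; 3 cycles in total.
Σ(ℓ_i−1) = 281−3 = 278; sign = (−1)^278 = +1.
Check: (149/281) = +1 by Zolotarev.

+1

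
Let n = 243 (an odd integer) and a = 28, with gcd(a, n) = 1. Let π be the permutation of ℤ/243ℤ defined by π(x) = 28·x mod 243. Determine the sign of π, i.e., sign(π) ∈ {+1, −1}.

+1

Start at x=163: 163 → 190 → 217 → 1 → 28 → 55 → 82 → … (one orbit).
Decompose π into cycles: lengths [9, 9, 9, 9, 9, 9, 9, 9, 9, 9, 9, 9, 9, 9, 9, 9, 9, 9, 3, 3, 3, 3, 3, 3, 3, 3, 3, 3, 3, 3, 3, 3, 3, 3, 3, 3, 1, 1, 1, 1, 1, 1, 1, 1, 1, 1, 1, 1, 1, 1, 1, 1, 1, 1, 1, 1, 1, 1, 1, 1, 1, 1, 1] (63 cycles, including the fixed point 0).
With 63 cycles on 243 points, sign = (−1)^{243−63} = +1.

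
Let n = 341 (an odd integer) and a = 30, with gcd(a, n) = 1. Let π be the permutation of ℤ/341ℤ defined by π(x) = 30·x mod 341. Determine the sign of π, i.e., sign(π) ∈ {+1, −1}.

+1

Start at x=216: 216 → 1 → 30 → 218 → 61 → 125 → 340 → … (one orbit).
47 cycles of lengths [10, 10, 10, 10, 10, 10, 10, 10, 10, 10, 10, 10, 10, 10, 10, 10, 10, 10, 10, 10, 10, 10, 10, 10, 10, 10, 10, 10, 10, 10, 10, 2, 2, 2, 2, 2, 2, 2, 2, 2, 2, 2, 2, 2, 2, 2, 1].
sign(π) = (−1)^{n − #cycles} = (−1)^{341−47} = (−1)^294 = +1.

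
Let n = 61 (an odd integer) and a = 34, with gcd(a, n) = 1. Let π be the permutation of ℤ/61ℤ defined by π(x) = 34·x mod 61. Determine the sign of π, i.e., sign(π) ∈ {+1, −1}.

Start at x=34: 34 → 58 → 20 → 9 → 1 → 34 (one orbit).
The orbit structure of x ↦ 34x mod 61: 13 orbits of sizes [5, 5, 5, 5, 5, 5, 5, 5, 5, 5, 5, 5, 1].
n − c = 61 − 13 = 48; sign = (−1)^48 = +1.
The Jacobi symbol (34|61) = +1 (Zolotarev) agrees.

+1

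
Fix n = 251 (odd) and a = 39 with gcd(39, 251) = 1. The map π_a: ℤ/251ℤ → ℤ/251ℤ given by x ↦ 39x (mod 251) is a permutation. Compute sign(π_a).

Orbit of 81 under x↦39x: [81, 147, 211, 197, 153, 194, 36]… (length divides ord_251(39)).
The orbit structure of x ↦ 39x mod 251: 3 orbits of sizes [125, 125, 1].
n − c = 251 − 3 = 248; sign = (−1)^248 = +1.
Zolotarev: (39|251) = +1, matching the cycle-count sign.

+1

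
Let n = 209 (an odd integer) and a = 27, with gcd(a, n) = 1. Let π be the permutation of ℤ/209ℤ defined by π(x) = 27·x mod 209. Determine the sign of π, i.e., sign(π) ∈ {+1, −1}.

Trace 202: π^k(202) = [202, 20, 122, 159, 113, 125, 31] for k=0..6.
12 cycles of lengths [30, 30, 30, 30, 30, 30, 6, 6, 6, 5, 5, 1].
sign(π) = (−1)^{n − #cycles} = (−1)^{209−12} = (−1)^197 = -1.
Via Zolotarev, sign(π_{27}) = (27|209) = -1.

-1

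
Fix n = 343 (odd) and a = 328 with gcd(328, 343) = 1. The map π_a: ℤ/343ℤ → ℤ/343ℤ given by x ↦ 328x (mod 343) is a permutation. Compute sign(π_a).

Start at x=76: 76 → 232 → 293 → 64 → 69 → 337 → 90 → … (one orbit).
The orbit structure of x ↦ 328x mod 343: 10 orbits of sizes [98, 98, 98, 14, 14, 14, 2, 2, 2, 1].
n − c = 343 − 10 = 333; sign = (−1)^333 = -1.

-1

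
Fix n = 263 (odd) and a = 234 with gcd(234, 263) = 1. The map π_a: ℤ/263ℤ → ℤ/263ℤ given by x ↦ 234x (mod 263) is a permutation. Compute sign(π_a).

+1

Orbit of 186 under x↦234x: [186, 129, 204, 133, 88, 78, 105]… (length divides ord_263(234)).
The orbit structure of x ↦ 234x mod 263: 3 orbits of sizes [131, 131, 1].
sign(π) = (−1)^{n − #cycles} = (−1)^{263−3} = (−1)^260 = +1.
Via Zolotarev, sign(π_{234}) = (234|263) = +1.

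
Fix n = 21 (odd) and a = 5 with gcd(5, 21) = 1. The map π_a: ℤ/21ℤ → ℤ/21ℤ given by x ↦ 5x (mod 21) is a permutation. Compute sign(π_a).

Orbit of 17 under x↦5x: [17, 1, 5, 4, 20, 16]… (length divides ord_21(5)).
Cycle lengths of π_5 on ℤ/21ℤ: [6, 6, 6, 2, 1]; 5 cycles in total.
With 5 cycles on 21 points, sign = (−1)^{21−5} = +1.

+1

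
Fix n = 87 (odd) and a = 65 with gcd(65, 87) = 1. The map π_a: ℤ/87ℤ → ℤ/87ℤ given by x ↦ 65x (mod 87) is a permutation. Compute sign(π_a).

-1

Start at x=53: 53 → 52 → 74 → 25 → 59 → 7 → 20 → … (one orbit).
The orbit structure of x ↦ 65x mod 87: 10 orbits of sizes [14, 14, 14, 14, 7, 7, 7, 7, 2, 1].
Σ(ℓ_i−1) = 87−10 = 77; sign = (−1)^77 = -1.
(65|87)_J = -1 (Zolotarev's lemma cross-check).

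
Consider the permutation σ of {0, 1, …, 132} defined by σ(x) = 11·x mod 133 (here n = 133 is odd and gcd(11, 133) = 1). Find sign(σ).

+1

Orbit of 11 under x↦11x: [11, 121, 1]… (length divides ord_133(11)).
Decompose π into cycles: lengths [3, 3, 3, 3, 3, 3, 3, 3, 3, 3, 3, 3, 3, 3, 3, 3, 3, 3, 3, 3, 3, 3, 3, 3, 3, 3, 3, 3, 3, 3, 3, 3, 3, 3, 3, 3, 3, 3, 3, 3, 3, 3, 3, 3, 1] (45 cycles, including the fixed point 0).
With 45 cycles on 133 points, sign = (−1)^{133−45} = +1.
Zolotarev: (11|133) = +1, matching the cycle-count sign.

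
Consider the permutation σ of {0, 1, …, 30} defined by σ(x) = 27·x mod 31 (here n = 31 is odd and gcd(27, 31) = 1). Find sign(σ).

Orbit of 1 under x↦27x: [1, 27, 16, 29, 8, 30, 4]… (length divides ord_31(27)).
Cycle lengths of π_27 on ℤ/31ℤ: [10, 10, 10, 1]; 4 cycles in total.
Σ(ℓ_i−1) = 31−4 = 27; sign = (−1)^27 = -1.

-1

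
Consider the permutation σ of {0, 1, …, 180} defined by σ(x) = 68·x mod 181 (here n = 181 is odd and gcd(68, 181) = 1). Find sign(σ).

-1

Orbit of 180 under x↦68x: [180, 113, 82, 146, 154, 155, 42]… (length divides ord_181(68)).
Cycle lengths of π_68 on ℤ/181ℤ: [60, 60, 60, 1]; 4 cycles in total.
n − c = 181 − 4 = 177; sign = (−1)^177 = -1.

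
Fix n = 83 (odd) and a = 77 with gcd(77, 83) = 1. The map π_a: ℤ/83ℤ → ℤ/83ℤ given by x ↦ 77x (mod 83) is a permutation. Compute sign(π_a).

+1

Trace 44: π^k(44) = [44, 68, 7, 41, 3, 65, 25] for k=0..6.
3 cycles of lengths [41, 41, 1].
3 cycles on 83: each ℓ→(−1)^(ℓ−1), product (−1)^80 = +1.
Via Zolotarev, sign(π_{77}) = (77|83) = +1.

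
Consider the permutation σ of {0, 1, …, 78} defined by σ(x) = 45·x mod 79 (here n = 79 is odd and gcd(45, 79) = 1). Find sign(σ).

+1

Start at x=21: 21 → 76 → 23 → 8 → 44 → 5 → 67 → … (one orbit).
Decompose π into cycles: lengths [39, 39, 1] (3 cycles, including the fixed point 0).
n − c = 79 − 3 = 76; sign = (−1)^76 = +1.
The Jacobi symbol (45|79) = +1 (Zolotarev) agrees.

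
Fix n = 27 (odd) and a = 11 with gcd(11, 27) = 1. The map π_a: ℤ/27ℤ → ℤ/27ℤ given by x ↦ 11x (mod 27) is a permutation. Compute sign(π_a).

Orbit of 4 under x↦11x: [4, 17, 25, 5, 1, 11, 13]… (length divides ord_27(11)).
Cycle lengths of π_11 on ℤ/27ℤ: [18, 6, 2, 1]; 4 cycles in total.
27 − 4 = 23 transpositions; sign(π) = (−1)^23 = -1.

-1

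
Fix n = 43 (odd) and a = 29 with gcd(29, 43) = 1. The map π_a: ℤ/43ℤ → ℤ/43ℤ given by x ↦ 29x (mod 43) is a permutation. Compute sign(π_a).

Trace 34: π^k(34) = [34, 40, 42, 14, 19, 35, 26] for k=0..6.
2 cycles of lengths [42, 1].
43 − 2 = 41 transpositions; sign(π) = (−1)^41 = -1.
Zolotarev: (29|43) = -1, matching the cycle-count sign.

-1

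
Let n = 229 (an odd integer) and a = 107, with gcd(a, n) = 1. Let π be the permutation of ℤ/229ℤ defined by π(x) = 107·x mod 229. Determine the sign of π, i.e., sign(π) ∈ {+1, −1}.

-1

Trace 107: π^k(107) = [107, 228, 122, 1] for k=0..3.
Decompose π into cycles: lengths [4, 4, 4, 4, 4, 4, 4, 4, 4, 4, 4, 4, 4, 4, 4, 4, 4, 4, 4, 4, 4, 4, 4, 4, 4, 4, 4, 4, 4, 4, 4, 4, 4, 4, 4, 4, 4, 4, 4, 4, 4, 4, 4, 4, 4, 4, 4, 4, 4, 4, 4, 4, 4, 4, 4, 4, 4, 1] (58 cycles, including the fixed point 0).
229 − 58 = 171 transpositions; sign(π) = (−1)^171 = -1.
The Jacobi symbol (107|229) = -1 (Zolotarev) agrees.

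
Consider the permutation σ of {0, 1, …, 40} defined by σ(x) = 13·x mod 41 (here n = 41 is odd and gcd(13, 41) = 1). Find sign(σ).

Orbit of 15 under x↦13x: [15, 31, 34, 32, 6, 37, 30]… (length divides ord_41(13)).
Decompose π into cycles: lengths [40, 1] (2 cycles, including the fixed point 0).
sign(π) = (−1)^{n − #cycles} = (−1)^{41−2} = (−1)^39 = -1.
Zolotarev: (13|41) = -1, matching the cycle-count sign.

-1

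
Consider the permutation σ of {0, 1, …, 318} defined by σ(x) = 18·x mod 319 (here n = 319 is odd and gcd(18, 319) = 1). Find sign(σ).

Orbit of 186 under x↦18x: [186, 158, 292, 152, 184, 122, 282]… (length divides ord_319(18)).
Cycle lengths of π_18 on ℤ/319ℤ: [140, 140, 28, 10, 1]; 5 cycles in total.
Σ(ℓ_i−1) = 319−5 = 314; sign = (−1)^314 = +1.

+1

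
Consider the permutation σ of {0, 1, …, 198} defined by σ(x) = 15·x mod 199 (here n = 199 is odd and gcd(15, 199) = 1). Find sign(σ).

-1

Trace 160: π^k(160) = [160, 12, 180, 113, 103, 152, 91] for k=0..6.
Decompose π into cycles: lengths [198, 1] (2 cycles, including the fixed point 0).
2 cycles on 199: each ℓ→(−1)^(ℓ−1), product (−1)^197 = -1.
Via Zolotarev, sign(π_{15}) = (15|199) = -1.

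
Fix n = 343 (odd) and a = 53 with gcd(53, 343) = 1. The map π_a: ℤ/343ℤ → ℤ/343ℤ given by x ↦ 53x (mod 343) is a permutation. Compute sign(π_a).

+1

Orbit of 32 under x↦53x: [32, 324, 22, 137, 58, 330, 340]… (length divides ord_343(53)).
7 cycles of lengths [147, 147, 21, 21, 3, 3, 1].
Σ(ℓ_i−1) = 343−7 = 336; sign = (−1)^336 = +1.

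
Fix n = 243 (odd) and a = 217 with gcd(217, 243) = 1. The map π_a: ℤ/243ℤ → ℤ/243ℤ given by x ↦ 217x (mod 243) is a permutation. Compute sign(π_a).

Trace 190: π^k(190) = [190, 163, 136, 109, 82, 55, 28] for k=0..6.
Cycle type of π: 9×18 + 3×18 + 1×27; total 63 cycles.
243 − 63 = 180 transpositions; sign(π) = (−1)^180 = +1.

+1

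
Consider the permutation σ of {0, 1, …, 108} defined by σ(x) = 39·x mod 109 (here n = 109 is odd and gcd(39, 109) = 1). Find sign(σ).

-1

Start at x=56: 56 → 4 → 47 → 89 → 92 → 100 → 85 → … (one orbit).
Cycle type of π: 108 + 1; total 2 cycles.
2 cycles on 109: each ℓ→(−1)^(ℓ−1), product (−1)^107 = -1.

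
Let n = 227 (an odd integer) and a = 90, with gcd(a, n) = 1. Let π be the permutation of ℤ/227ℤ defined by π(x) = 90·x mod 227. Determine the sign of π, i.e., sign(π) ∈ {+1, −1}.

Start at x=116: 116 → 225 → 47 → 144 → 21 → 74 → 77 → … (one orbit).
Decompose π into cycles: lengths [113, 113, 1] (3 cycles, including the fixed point 0).
With 3 cycles on 227 points, sign = (−1)^{227−3} = +1.
Zolotarev: (90|227) = +1, matching the cycle-count sign.

+1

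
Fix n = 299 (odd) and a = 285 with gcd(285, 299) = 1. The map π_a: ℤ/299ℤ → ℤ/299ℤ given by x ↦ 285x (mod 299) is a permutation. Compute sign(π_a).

+1

Start at x=25: 25 → 248 → 116 → 170 → 12 → 131 → 259 → … (one orbit).
21 cycles of lengths [22, 22, 22, 22, 22, 22, 22, 22, 22, 22, 22, 22, 11, 11, 2, 2, 2, 2, 2, 2, 1].
Σ(ℓ_i−1) = 299−21 = 278; sign = (−1)^278 = +1.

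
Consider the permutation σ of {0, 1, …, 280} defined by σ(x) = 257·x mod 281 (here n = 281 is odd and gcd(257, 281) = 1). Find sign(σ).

-1

Start at x=200: 200 → 258 → 271 → 240 → 141 → 269 → 7 → … (one orbit).
The orbit structure of x ↦ 257x mod 281: 2 orbits of sizes [280, 1].
Σ(ℓ_i−1) = 281−2 = 279; sign = (−1)^279 = -1.
Via Zolotarev, sign(π_{257}) = (257|281) = -1.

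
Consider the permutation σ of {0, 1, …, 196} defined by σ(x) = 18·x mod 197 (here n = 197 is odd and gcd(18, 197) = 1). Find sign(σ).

Trace 116: π^k(116) = [116, 118, 154, 14, 55, 5, 90] for k=0..6.
Cycle type of π: 196 + 1; total 2 cycles.
sign(π) = (−1)^{n − #cycles} = (−1)^{197−2} = (−1)^195 = -1.

-1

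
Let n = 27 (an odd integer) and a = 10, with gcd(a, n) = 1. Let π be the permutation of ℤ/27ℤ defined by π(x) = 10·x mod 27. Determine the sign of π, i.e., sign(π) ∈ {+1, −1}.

+1

Orbit of 19 under x↦10x: [19, 1, 10]… (length divides ord_27(10)).
The orbit structure of x ↦ 10x mod 27: 15 orbits of sizes [3, 3, 3, 3, 3, 3, 1, 1, 1, 1, 1, 1, 1, 1, 1].
n − c = 27 − 15 = 12; sign = (−1)^12 = +1.
Check: (10/27) = +1 by Zolotarev.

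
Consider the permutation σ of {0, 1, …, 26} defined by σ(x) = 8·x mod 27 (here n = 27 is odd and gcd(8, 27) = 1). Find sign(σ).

-1

Start at x=17: 17 → 1 → 8 → 10 → 26 → 19 → 17 (one orbit).
Cycle lengths of π_8 on ℤ/27ℤ: [6, 6, 6, 2, 2, 2, 2, 1]; 8 cycles in total.
n − c = 27 − 8 = 19; sign = (−1)^19 = -1.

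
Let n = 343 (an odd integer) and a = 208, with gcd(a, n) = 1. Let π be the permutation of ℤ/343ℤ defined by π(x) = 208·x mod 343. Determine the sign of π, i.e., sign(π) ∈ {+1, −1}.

Orbit of 327 under x↦208x: [327, 102, 293, 233, 101, 85, 187]… (length divides ord_343(208)).
Cycle lengths of π_208 on ℤ/343ℤ: [294, 42, 6, 1]; 4 cycles in total.
n − c = 343 − 4 = 339; sign = (−1)^339 = -1.
(208|343)_J = -1 (Zolotarev's lemma cross-check).

-1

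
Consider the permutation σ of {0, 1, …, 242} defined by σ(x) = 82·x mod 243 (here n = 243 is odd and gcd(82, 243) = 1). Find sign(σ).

+1

Start at x=82: 82 → 163 → 1 → 82 (one orbit).
Cycle type of π: 3×54 + 1×81; total 135 cycles.
Σ(ℓ_i−1) = 243−135 = 108; sign = (−1)^108 = +1.
Via Zolotarev, sign(π_{82}) = (82|243) = +1.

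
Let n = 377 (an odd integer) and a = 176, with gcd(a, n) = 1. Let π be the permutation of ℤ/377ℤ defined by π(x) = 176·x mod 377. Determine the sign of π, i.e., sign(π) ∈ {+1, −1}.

Trace 327: π^k(327) = [327, 248, 293, 296, 70, 256, 193] for k=0..6.
7 cycles of lengths [84, 84, 84, 84, 28, 12, 1].
sign(π) = (−1)^{n − #cycles} = (−1)^{377−7} = (−1)^370 = +1.

+1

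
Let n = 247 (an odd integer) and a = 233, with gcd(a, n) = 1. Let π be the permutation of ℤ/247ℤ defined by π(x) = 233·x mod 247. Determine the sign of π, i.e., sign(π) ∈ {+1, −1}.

Orbit of 196 under x↦233x: [196, 220, 131, 142, 235, 168, 118]… (length divides ord_247(233)).
Cycle lengths of π_233 on ℤ/247ℤ: [18, 18, 18, 18, 18, 18, 18, 18, 18, 18, 18, 18, 9, 9, 2, 2, 2, 2, 2, 2, 1]; 21 cycles in total.
With 21 cycles on 247 points, sign = (−1)^{247−21} = +1.

+1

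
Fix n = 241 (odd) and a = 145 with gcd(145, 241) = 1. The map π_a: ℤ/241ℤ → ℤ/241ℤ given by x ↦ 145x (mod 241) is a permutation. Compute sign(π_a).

Trace 4: π^k(4) = [4, 98, 232, 141, 201, 225, 90] for k=0..6.
Cycle lengths of π_145 on ℤ/241ℤ: [60, 60, 60, 60, 1]; 5 cycles in total.
sign(π) = (−1)^{n − #cycles} = (−1)^{241−5} = (−1)^236 = +1.

+1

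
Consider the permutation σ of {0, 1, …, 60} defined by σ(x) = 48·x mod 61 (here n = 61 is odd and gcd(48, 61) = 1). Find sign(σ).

Start at x=60: 60 → 13 → 14 → 1 → 48 → 47 → 60 (one orbit).
Cycle type of π: 6×10 + 1; total 11 cycles.
n − c = 61 − 11 = 50; sign = (−1)^50 = +1.
The Jacobi symbol (48|61) = +1 (Zolotarev) agrees.

+1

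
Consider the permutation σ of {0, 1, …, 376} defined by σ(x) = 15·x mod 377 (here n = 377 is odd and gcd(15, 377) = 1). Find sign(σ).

+1

Orbit of 121 under x↦15x: [121, 307, 81, 84, 129, 50, 373]… (length divides ord_377(15)).
Decompose π into cycles: lengths [84, 84, 84, 84, 28, 12, 1] (7 cycles, including the fixed point 0).
n − c = 377 − 7 = 370; sign = (−1)^370 = +1.
Via Zolotarev, sign(π_{15}) = (15|377) = +1.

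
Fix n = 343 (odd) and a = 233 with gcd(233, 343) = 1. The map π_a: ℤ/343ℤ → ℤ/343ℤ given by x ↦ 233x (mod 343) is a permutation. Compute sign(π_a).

Start at x=37: 37 → 46 → 85 → 254 → 186 → 120 → 177 → … (one orbit).
7 cycles of lengths [147, 147, 21, 21, 3, 3, 1].
sign(π) = (−1)^{n − #cycles} = (−1)^{343−7} = (−1)^336 = +1.

+1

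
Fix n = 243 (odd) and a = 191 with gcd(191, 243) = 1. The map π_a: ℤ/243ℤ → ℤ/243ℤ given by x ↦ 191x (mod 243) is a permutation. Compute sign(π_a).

-1

Orbit of 115 under x↦191x: [115, 95, 163, 29, 193, 170, 151]… (length divides ord_243(191)).
Decompose π into cycles: lengths [162, 54, 18, 6, 2, 1] (6 cycles, including the fixed point 0).
6 cycles on 243: each ℓ→(−1)^(ℓ−1), product (−1)^237 = -1.
The Jacobi symbol (191|243) = -1 (Zolotarev) agrees.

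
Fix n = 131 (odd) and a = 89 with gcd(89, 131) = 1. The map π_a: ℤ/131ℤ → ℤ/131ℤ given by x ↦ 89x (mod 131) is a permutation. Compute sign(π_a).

Orbit of 58 under x↦89x: [58, 53, 1, 89, 61]… (length divides ord_131(89)).
π_89 has 27 disjoint cycles with lengths [5, 5, 5, 5, 5, 5, 5, 5, 5, 5, 5, 5, 5, 5, 5, 5, 5, 5, 5, 5, 5, 5, 5, 5, 5, 5, 1] on {0,…,130}.
With 27 cycles on 131 points, sign = (−1)^{131−27} = +1.

+1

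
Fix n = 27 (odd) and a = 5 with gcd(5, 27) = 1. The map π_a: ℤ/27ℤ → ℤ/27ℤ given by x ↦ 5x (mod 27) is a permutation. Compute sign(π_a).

Orbit of 16 under x↦5x: [16, 26, 22, 2, 10, 23, 7]… (length divides ord_27(5)).
Cycle lengths of π_5 on ℤ/27ℤ: [18, 6, 2, 1]; 4 cycles in total.
n − c = 27 − 4 = 23; sign = (−1)^23 = -1.
The Jacobi symbol (5|27) = -1 (Zolotarev) agrees.

-1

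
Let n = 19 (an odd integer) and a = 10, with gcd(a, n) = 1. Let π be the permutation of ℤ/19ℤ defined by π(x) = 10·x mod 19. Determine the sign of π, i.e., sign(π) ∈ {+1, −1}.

Orbit of 1 under x↦10x: [1, 10, 5, 12, 6, 3, 11]… (length divides ord_19(10)).
The orbit structure of x ↦ 10x mod 19: 2 orbits of sizes [18, 1].
2 cycles on 19: each ℓ→(−1)^(ℓ−1), product (−1)^17 = -1.
Via Zolotarev, sign(π_{10}) = (10|19) = -1.

-1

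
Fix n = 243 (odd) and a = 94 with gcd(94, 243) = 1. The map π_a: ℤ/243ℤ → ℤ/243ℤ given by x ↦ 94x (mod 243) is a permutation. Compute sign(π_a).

Start at x=133: 133 → 109 → 40 → 115 → 118 → 157 → 178 → … (one orbit).
Cycle lengths of π_94 on ℤ/243ℤ: [81, 81, 27, 27, 9, 9, 3, 3, 1, 1, 1]; 11 cycles in total.
With 11 cycles on 243 points, sign = (−1)^{243−11} = +1.
Check: (94/243) = +1 by Zolotarev.

+1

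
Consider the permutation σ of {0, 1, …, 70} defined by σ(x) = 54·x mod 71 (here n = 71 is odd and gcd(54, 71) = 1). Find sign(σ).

Trace 57: π^k(57) = [57, 25, 1, 54, 5] for k=0..4.
Cycle lengths of π_54 on ℤ/71ℤ: [5, 5, 5, 5, 5, 5, 5, 5, 5, 5, 5, 5, 5, 5, 1]; 15 cycles in total.
Σ(ℓ_i−1) = 71−15 = 56; sign = (−1)^56 = +1.
(54|71)_J = +1 (Zolotarev's lemma cross-check).

+1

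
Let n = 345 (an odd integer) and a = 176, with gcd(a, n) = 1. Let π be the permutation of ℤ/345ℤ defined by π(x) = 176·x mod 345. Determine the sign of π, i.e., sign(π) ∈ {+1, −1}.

Start at x=191: 191 → 151 → 11 → 211 → 221 → 256 → 206 → … (one orbit).
25 cycles of lengths [22, 22, 22, 22, 22, 22, 22, 22, 22, 22, 22, 22, 22, 22, 22, 2, 2, 2, 2, 2, 1, 1, 1, 1, 1].
n − c = 345 − 25 = 320; sign = (−1)^320 = +1.
The Jacobi symbol (176|345) = +1 (Zolotarev) agrees.

+1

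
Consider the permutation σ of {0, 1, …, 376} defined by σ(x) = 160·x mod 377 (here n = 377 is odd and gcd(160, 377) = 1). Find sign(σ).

-1

Orbit of 196 under x↦160x: [196, 69, 107, 155, 295, 75, 313]… (length divides ord_377(160)).
Cycle type of π: 84×4 + 28 + 6×2 + 1; total 8 cycles.
With 8 cycles on 377 points, sign = (−1)^{377−8} = -1.
Zolotarev: (160|377) = -1, matching the cycle-count sign.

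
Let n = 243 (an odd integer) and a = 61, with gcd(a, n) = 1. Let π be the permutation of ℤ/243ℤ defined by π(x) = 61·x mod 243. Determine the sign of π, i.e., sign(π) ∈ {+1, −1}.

+1

Trace 157: π^k(157) = [157, 100, 25, 67, 199, 232, 58] for k=0..6.
11 cycles of lengths [81, 81, 27, 27, 9, 9, 3, 3, 1, 1, 1].
11 cycles on 243: each ℓ→(−1)^(ℓ−1), product (−1)^232 = +1.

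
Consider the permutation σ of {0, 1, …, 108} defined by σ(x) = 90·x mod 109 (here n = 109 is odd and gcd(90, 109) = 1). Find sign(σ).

-1

Trace 101: π^k(101) = [101, 43, 55, 45, 17, 4, 33] for k=0..6.
Cycle lengths of π_90 on ℤ/109ℤ: [36, 36, 36, 1]; 4 cycles in total.
n − c = 109 − 4 = 105; sign = (−1)^105 = -1.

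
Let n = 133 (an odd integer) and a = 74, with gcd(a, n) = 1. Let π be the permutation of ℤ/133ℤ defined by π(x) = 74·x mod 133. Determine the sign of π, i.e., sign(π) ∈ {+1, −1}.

Orbit of 106 under x↦74x: [106, 130, 44, 64, 81, 9, 1]… (length divides ord_133(74)).
Cycle type of π: 9×14 + 3×2 + 1; total 17 cycles.
133 − 17 = 116 transpositions; sign(π) = (−1)^116 = +1.
(74|133)_J = +1 (Zolotarev's lemma cross-check).

+1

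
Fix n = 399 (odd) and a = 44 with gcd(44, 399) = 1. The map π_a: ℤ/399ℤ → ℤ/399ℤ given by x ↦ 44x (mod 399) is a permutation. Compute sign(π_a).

Orbit of 44 under x↦44x: [44, 340, 197, 289, 347, 106, 275]… (length divides ord_399(44)).
Cycle lengths of π_44 on ℤ/399ℤ: [18, 18, 18, 18, 18, 18, 18, 18, 18, 18, 18, 18, 18, 18, 9, 9, 9, 9, 9, 9, 9, 9, 9, 9, 9, 9, 9, 9, 6, 6, 3, 3, 2, 1]; 34 cycles in total.
34 cycles on 399: each ℓ→(−1)^(ℓ−1), product (−1)^365 = -1.

-1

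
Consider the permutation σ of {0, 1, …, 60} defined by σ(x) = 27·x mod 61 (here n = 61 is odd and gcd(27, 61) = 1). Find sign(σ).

+1

Orbit of 20 under x↦27x: [20, 52, 1, 27, 58, 41, 9]… (length divides ord_61(27)).
Cycle lengths of π_27 on ℤ/61ℤ: [10, 10, 10, 10, 10, 10, 1]; 7 cycles in total.
7 cycles on 61: each ℓ→(−1)^(ℓ−1), product (−1)^54 = +1.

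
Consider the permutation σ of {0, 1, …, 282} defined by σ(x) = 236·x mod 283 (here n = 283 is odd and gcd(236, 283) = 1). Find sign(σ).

+1

Start at x=10: 10 → 96 → 16 → 97 → 252 → 42 → 7 → … (one orbit).
π_236 has 3 disjoint cycles with lengths [141, 141, 1] on {0,…,282}.
Σ(ℓ_i−1) = 283−3 = 280; sign = (−1)^280 = +1.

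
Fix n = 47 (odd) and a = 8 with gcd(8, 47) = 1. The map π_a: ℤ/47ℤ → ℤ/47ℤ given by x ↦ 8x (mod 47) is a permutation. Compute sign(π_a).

+1

Start at x=34: 34 → 37 → 14 → 18 → 3 → 24 → 4 → … (one orbit).
Cycle type of π: 23×2 + 1; total 3 cycles.
n − c = 47 − 3 = 44; sign = (−1)^44 = +1.
(8|47)_J = +1 (Zolotarev's lemma cross-check).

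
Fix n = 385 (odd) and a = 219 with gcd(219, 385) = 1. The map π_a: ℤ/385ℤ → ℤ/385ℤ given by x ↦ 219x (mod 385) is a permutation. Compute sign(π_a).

Trace 109: π^k(109) = [109, 1, 219, 221, 274, 331] for k=0..5.
Decompose π into cycles: lengths [6, 6, 6, 6, 6, 6, 6, 6, 6, 6, 6, 6, 6, 6, 6, 6, 6, 6, 6, 6, 6, 6, 6, 6, 6, 6, 6, 6, 6, 6, 6, 6, 6, 6, 6, 6, 6, 6, 6, 6, 6, 6, 6, 6, 6, 6, 6, 6, 6, 6, 6, 6, 6, 6, 3, 3, 2, 2, 2, 2, 2, 2, 2, 2, 2, 2, 2, 2, 2, 2, 2, 2, 2, 2, 2, 2, 2, 2, 2, 2, 2, 2, 2, 1] (84 cycles, including the fixed point 0).
With 84 cycles on 385 points, sign = (−1)^{385−84} = -1.
Via Zolotarev, sign(π_{219}) = (219|385) = -1.

-1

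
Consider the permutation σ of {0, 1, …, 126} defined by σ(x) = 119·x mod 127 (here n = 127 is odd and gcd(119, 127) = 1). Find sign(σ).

Start at x=2: 2 → 111 → 1 → 119 → 64 → 123 → 32 → … (one orbit).
Cycle lengths of π_119 on ℤ/127ℤ: [14, 14, 14, 14, 14, 14, 14, 14, 14, 1]; 10 cycles in total.
With 10 cycles on 127 points, sign = (−1)^{127−10} = -1.

-1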